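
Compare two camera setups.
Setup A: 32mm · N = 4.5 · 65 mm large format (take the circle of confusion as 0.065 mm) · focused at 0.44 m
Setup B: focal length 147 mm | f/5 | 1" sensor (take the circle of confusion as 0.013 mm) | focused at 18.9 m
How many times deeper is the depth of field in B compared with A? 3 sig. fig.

20.6

Setup A: H = 32²/(4.5×0.065) + 32 ≈ 3532.9 mm; DoF = Df − Dn = 498.04 − 394.07 ≈ 103.97 mm.
Setup B: H = 147²/(5×0.013) + 147 ≈ 332593.2 mm; DoF = Df − Dn = 20029.9 − 17890.8 ≈ 2139.1 mm.
Ratio = 2139.1 / 103.97 ≈ 20.6.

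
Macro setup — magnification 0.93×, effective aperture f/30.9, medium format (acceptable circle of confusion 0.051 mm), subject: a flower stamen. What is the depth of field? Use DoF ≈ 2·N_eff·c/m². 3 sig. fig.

3.64 mm

At magnification m, DoF ≈ 2·N_eff·c/m² = 2 × 30.9 × 0.051 / 0.93² = 3.152 / 0.8649 ≈ 3.64 mm.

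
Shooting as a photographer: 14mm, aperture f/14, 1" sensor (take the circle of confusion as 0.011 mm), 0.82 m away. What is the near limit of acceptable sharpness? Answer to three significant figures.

Hyperfocal distance H = f²/(N·c) + f = 14²/(14 × 0.011) + 14 = 196/0.154 + 14 ≈ 1286.7 mm ≈ 1.287 m.
Near limit Dn = s·(H − f)/(H + s − 2f) = 820 × (1286.7 − 14) / (1286.7 + 820 − 2 × 14) = 820 × 1272.7 / 2078.7 ≈ 502.06 mm ≈ 0.502 m.

0.502 m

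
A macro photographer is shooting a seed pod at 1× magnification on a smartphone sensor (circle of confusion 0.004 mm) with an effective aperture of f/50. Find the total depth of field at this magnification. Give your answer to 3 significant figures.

0.400 mm

At magnification m, DoF ≈ 2·N_eff·c/m² = 2 × 50 × 0.004 / 1² = 0.4 / 1 ≈ 0.4 mm.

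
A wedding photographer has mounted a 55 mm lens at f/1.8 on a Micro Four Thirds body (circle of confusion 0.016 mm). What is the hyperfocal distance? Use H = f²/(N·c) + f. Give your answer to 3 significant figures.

105 m

Hyperfocal distance H = f²/(N·c) + f = 55²/(1.8 × 0.016) + 55 = 3025/0.0288 + 55 ≈ 105089.7 mm ≈ 105 m.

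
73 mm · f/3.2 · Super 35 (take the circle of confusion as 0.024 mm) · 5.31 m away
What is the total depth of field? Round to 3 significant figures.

0.806 m

Hyperfocal distance H = f²/(N·c) + f = 73²/(3.2 × 0.024) + 73 = 5329/0.0768 + 73 ≈ 69461.0 mm ≈ 69.46 m.
Near limit Dn = s·(H − f)/(H + s − 2f) = 5310 × (69461.0 − 73) / (69461.0 + 5310 − 2 × 73) = 5310 × 69388.0 / 74625.0 ≈ 4937.36 mm.
Far limit Df = s·(H − f)/(H − s) = 5310 × (69461.0 − 73) / (69461.0 − 5310) = 5310 × 69388.0 / 64151.0 ≈ 5743.48 mm.
Depth of field = Df − Dn = 5743.48 − 4937.36 ≈ 806.12 mm ≈ 0.806 m.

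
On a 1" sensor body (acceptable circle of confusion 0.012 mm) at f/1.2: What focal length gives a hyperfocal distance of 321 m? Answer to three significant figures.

From H = f²/(N·c) + f, with f ≪ H: f ≈ √(H·N·c) = √(321000 × 1.2 × 0.012) = √4622.4 ≈ 67.99 mm.
The +f correction barely moves this — solving exactly, f² + N·c·f − N·c·H = 0 ⇒ f = (−N·c + √((N·c)² + 4·N·c·H))/2 = (−0.0144 + √18490)/2 ≈ 67.981 mm, so f ≈ 68.0 mm.

68.0 mm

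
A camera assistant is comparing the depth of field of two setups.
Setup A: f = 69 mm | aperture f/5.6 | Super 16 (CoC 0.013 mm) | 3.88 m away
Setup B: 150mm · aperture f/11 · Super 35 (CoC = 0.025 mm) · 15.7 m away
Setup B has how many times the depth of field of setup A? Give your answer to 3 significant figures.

Setup A: H = 69²/(5.6×0.013) + 69 ≈ 65467.4 mm; DoF = Df − Dn = 4120.09 − 3666.35 ≈ 453.74 mm.
Setup B: H = 150²/(11×0.025) + 150 ≈ 81968.2 mm; DoF = Df − Dn = 19384.0 − 13192.7 ≈ 6191.3 mm.
Ratio = 6191.3 / 453.74 ≈ 13.6.

13.6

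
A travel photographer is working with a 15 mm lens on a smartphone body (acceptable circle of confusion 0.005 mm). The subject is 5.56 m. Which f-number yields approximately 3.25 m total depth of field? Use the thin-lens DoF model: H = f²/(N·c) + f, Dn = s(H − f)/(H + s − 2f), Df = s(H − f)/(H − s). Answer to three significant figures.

f/2.20

Write h = H − f = f²/(N·c). The thin-lens limits are Dn = s·h/(h + (s−f)) and Df = s·h/(h − (s−f)), so DoF = Df − Dn = 2·s·(s−f)·h / (h² − (s−f)²).
That is a quadratic in h: DoF·h² − 2·s·(s−f)·h − DoF·(s−f)² = 0 ⇒ h = (s−f)·(s + √(s² + DoF²)) / DoF = 5545 × (5560 + √(5560² + 3250²)) / 3250 = 5545 × (5560 + 6440.19) / 3250 ≈ 20474 mm.
Then N = f²/(c·h) = 15² / (0.005 × 20474) = 225 / 102.37 ≈ 2.20.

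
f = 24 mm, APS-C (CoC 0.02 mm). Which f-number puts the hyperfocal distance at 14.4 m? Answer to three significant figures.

Rearrange H = f²/(N·c) + f for N: N = f² / ((H − f)·c).
N = 24² / ((14400 − 24) × 0.02) = 576 / 287.5 ≈ 2.00.

f/2.00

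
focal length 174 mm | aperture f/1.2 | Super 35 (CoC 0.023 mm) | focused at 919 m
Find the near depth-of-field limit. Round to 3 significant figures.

Hyperfocal distance H = f²/(N·c) + f = 174²/(1.2 × 0.023) + 174 = 30276/0.0276 + 174 ≈ 1097130.5 mm ≈ 1097 m.
Near limit Dn = s·(H − f)/(H + s − 2f) = 919000 × (1097130.5 − 174) / (1097130.5 + 919000 − 2 × 174) = 919000 × 1096956.5 / 2015782.5 ≈ 500105 mm ≈ 500 m.

500 m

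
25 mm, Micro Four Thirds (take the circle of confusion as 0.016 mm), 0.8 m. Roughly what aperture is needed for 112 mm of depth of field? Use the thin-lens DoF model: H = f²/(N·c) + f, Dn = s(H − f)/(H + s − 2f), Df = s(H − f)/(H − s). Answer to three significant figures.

Write h = H − f = f²/(N·c). The thin-lens limits are Dn = s·h/(h + (s−f)) and Df = s·h/(h − (s−f)), so DoF = Df − Dn = 2·s·(s−f)·h / (h² − (s−f)²).
That is a quadratic in h: DoF·h² − 2·s·(s−f)·h − DoF·(s−f)² = 0 ⇒ h = (s−f)·(s + √(s² + DoF²)) / DoF = 775 × (800 + √(800² + 112²)) / 112 = 775 × (800 + 807.802) / 112 ≈ 11125 mm.
Then N = f²/(c·h) = 25² / (0.016 × 11125) = 625 / 178.01 ≈ 3.51.

f/3.51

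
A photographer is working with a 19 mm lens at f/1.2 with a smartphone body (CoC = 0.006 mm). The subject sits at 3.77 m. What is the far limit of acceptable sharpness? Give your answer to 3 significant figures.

Hyperfocal distance H = f²/(N·c) + f = 19²/(1.2 × 0.006) + 19 = 361/0.0072 + 19 ≈ 50157.9 mm ≈ 50.16 m.
Far limit Df = s·(H − f)/(H − s) = 3770 × (50157.9 − 19) / (50157.9 − 3770) = 3770 × 50138.9 / 46387.9 ≈ 4074.8 mm ≈ 4.07 m.

4.07 m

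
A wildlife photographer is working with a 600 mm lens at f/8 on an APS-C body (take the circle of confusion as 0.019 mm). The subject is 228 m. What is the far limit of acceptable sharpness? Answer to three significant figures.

252 m

Hyperfocal distance H = f²/(N·c) + f = 600²/(8 × 0.019) + 600 = 360000/0.152 + 600 ≈ 2369021.1 mm ≈ 2369 m.
Far limit Df = s·(H − f)/(H − s) = 228000 × (2369021.1 − 600) / (2369021.1 − 228000) = 228000 × 2368421.1 / 2141021.1 ≈ 252216 mm ≈ 252 m.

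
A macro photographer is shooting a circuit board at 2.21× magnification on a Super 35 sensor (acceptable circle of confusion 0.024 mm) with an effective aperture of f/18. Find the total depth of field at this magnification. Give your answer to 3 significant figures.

At magnification m, DoF ≈ 2·N_eff·c/m² = 2 × 18 × 0.024 / 2.21² = 0.864 / 4.884 ≈ 0.177 mm.

0.177 mm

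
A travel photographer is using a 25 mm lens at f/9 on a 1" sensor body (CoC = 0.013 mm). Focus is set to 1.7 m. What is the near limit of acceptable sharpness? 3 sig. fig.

Hyperfocal distance H = f²/(N·c) + f = 25²/(9 × 0.013) + 25 = 625/0.117 + 25 ≈ 5366.9 mm ≈ 5.367 m.
Near limit Dn = s·(H − f)/(H + s − 2f) = 1700 × (5366.9 − 25) / (5366.9 + 1700 − 2 × 25) = 1700 × 5341.9 / 7016.9 ≈ 1294.2 mm ≈ 1.29 m.

1.29 m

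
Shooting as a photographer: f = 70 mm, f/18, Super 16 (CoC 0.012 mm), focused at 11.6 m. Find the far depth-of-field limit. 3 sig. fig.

Hyperfocal distance H = f²/(N·c) + f = 70²/(18 × 0.012) + 70 = 4900/0.216 + 70 ≈ 22755.2 mm ≈ 22.76 m.
Far limit Df = s·(H − f)/(H − s) = 11600 × (22755.2 − 70) / (22755.2 − 11600) = 11600 × 22685.2 / 11155.2 ≈ 23590 mm ≈ 23.6 m.

23.6 m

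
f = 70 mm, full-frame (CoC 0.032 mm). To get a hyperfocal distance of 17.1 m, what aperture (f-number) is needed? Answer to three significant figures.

f/8.99

Rearrange H = f²/(N·c) + f for N: N = f² / ((H − f)·c).
N = 70² / ((17100 − 70) × 0.032) = 4900 / 545.0 ≈ 8.99.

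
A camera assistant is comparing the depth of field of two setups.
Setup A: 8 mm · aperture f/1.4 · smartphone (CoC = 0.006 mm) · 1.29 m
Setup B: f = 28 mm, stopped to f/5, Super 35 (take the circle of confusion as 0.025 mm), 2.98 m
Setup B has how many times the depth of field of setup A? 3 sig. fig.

Setup A: H = 8²/(1.4×0.006) + 8 ≈ 7627.0 mm; DoF = Df − Dn = 1550.97 − 1104.20 ≈ 446.77 mm.
Setup B: H = 28²/(5×0.025) + 28 ≈ 6300.0 mm; DoF = Df − Dn = 5629.7 − 2026.3 ≈ 3603.4 mm.
Ratio = 3603.4 / 446.77 ≈ 8.07.

8.07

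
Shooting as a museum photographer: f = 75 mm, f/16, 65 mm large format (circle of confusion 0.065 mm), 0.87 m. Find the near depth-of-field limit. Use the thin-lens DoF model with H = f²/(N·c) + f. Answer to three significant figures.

0.759 m

Hyperfocal distance H = f²/(N·c) + f = 75²/(16 × 0.065) + 75 = 5625/1.04 + 75 ≈ 5483.7 mm ≈ 5.484 m.
Near limit Dn = s·(H − f)/(H + s − 2f) = 870 × (5483.7 − 75) / (5483.7 + 870 − 2 × 75) = 870 × 5408.7 / 6203.7 ≈ 758.51 mm ≈ 0.759 m.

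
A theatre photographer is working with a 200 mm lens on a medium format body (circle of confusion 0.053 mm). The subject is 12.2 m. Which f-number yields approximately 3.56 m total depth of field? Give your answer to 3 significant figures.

f/8.99

Write h = H − f = f²/(N·c). The thin-lens limits are Dn = s·h/(h + (s−f)) and Df = s·h/(h − (s−f)), so DoF = Df − Dn = 2·s·(s−f)·h / (h² − (s−f)²).
That is a quadratic in h: DoF·h² − 2·s·(s−f)·h − DoF·(s−f)² = 0 ⇒ h = (s−f)·(s + √(s² + DoF²)) / DoF = 12000 × (12200 + √(12200² + 3560²)) / 3560 = 12000 × (12200 + 12708.8) / 3560 ≈ 83962 mm.
Then N = f²/(c·h) = 200² / (0.053 × 83962) = 40000 / 4450.0 ≈ 8.99.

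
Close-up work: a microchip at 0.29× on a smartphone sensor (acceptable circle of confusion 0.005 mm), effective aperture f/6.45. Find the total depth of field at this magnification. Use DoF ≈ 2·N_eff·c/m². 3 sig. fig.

At magnification m, DoF ≈ 2·N_eff·c/m² = 2 × 6.45 × 0.005 / 0.29² = 0.0645 / 0.0841 ≈ 0.767 mm.

0.767 mm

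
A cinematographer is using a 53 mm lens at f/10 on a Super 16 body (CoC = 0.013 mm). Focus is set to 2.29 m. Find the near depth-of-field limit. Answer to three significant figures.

2.08 m

Hyperfocal distance H = f²/(N·c) + f = 53²/(10 × 0.013) + 53 = 2809/0.13 + 53 ≈ 21660.7 mm ≈ 21.66 m.
Near limit Dn = s·(H − f)/(H + s − 2f) = 2290 × (21660.7 − 53) / (21660.7 + 2290 − 2 × 53) = 2290 × 21607.7 / 23844.7 ≈ 2075.2 mm ≈ 2.08 m.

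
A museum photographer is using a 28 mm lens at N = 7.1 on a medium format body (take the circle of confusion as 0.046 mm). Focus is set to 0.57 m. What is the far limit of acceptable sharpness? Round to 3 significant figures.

0.736 m

Hyperfocal distance H = f²/(N·c) + f = 28²/(7.1 × 0.046) + 28 = 784/0.3266 + 28 ≈ 2428.5 mm ≈ 2.428 m.
Far limit Df = s·(H − f)/(H − s) = 570 × (2428.5 − 28) / (2428.5 − 570) = 570 × 2400.5 / 1858.5 ≈ 736.23 mm ≈ 0.736 m.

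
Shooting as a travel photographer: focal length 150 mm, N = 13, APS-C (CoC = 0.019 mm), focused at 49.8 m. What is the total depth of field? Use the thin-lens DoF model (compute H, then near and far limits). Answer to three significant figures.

77.2 m

Hyperfocal distance H = f²/(N·c) + f = 150²/(13 × 0.019) + 150 = 22500/0.247 + 150 ≈ 91243.1 mm ≈ 91.24 m.
Near limit Dn = s·(H − f)/(H + s − 2f) = 49800 × (91243.1 − 150) / (91243.1 + 49800 − 2 × 150) = 49800 × 91093.1 / 140743.1 ≈ 32232 mm.
Far limit Df = s·(H − f)/(H − s) = 49800 × (91243.1 − 150) / (91243.1 − 49800) = 49800 × 91093.1 / 41443.1 ≈ 109462 mm.
Depth of field = Df − Dn = 109462 − 32232 ≈ 77230 mm ≈ 77.2 m.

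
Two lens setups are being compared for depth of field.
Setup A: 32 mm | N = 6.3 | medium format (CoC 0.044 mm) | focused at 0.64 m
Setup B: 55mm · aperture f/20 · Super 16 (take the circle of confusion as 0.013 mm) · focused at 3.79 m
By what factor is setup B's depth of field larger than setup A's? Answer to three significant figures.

Setup A: H = 32²/(6.3×0.044) + 32 ≈ 3726.1 mm; DoF = Df − Dn = 766.09 − 549.55 ≈ 216.54 mm.
Setup B: H = 55²/(20×0.013) + 55 ≈ 11689.6 mm; DoF = Df − Dn = 5581.9 − 2869.0 ≈ 2712.9 mm.
Ratio = 2712.9 / 216.54 ≈ 12.5.

12.5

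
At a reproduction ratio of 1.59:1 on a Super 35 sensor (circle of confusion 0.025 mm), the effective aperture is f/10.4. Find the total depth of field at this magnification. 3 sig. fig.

0.206 mm

At magnification m, DoF ≈ 2·N_eff·c/m² = 2 × 10.4 × 0.025 / 1.59² = 0.52 / 2.528 ≈ 0.206 mm.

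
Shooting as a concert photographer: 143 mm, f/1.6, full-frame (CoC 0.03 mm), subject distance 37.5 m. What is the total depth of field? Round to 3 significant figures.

Hyperfocal distance H = f²/(N·c) + f = 143²/(1.6 × 0.03) + 143 = 20449/0.048 + 143 ≈ 426163.8 mm ≈ 426.2 m.
Near limit Dn = s·(H − f)/(H + s − 2f) = 37500 × (426163.8 − 143) / (426163.8 + 37500 − 2 × 143) = 37500 × 426020.8 / 463377.8 ≈ 34476.8 mm.
Far limit Df = s·(H − f)/(H − s) = 37500 × (426163.8 − 143) / (426163.8 − 37500) = 37500 × 426020.8 / 388663.8 ≈ 41104.4 mm.
Depth of field = Df − Dn = 41104.4 − 34476.8 ≈ 6627.6 mm ≈ 6.63 m.

6.63 m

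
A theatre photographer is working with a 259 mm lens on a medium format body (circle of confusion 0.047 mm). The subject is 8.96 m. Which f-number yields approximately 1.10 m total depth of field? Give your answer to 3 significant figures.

f/10

Write h = H − f = f²/(N·c). The thin-lens limits are Dn = s·h/(h + (s−f)) and Df = s·h/(h − (s−f)), so DoF = Df − Dn = 2·s·(s−f)·h / (h² − (s−f)²).
That is a quadratic in h: DoF·h² − 2·s·(s−f)·h − DoF·(s−f)² = 0 ⇒ h = (s−f)·(s + √(s² + DoF²)) / DoF = 8701 × (8960 + √(8960² + 1100²)) / 1100 = 8701 × (8960 + 9027.27) / 1100 ≈ 142279 mm.
Then N = f²/(c·h) = 259² / (0.047 × 142279) = 67081 / 6687.1 ≈ 10.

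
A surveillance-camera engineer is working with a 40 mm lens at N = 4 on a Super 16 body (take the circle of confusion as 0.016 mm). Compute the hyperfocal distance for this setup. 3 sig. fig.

Hyperfocal distance H = f²/(N·c) + f = 40²/(4 × 0.016) + 40 = 1600/0.064 + 40 ≈ 25040.0 mm ≈ 25.0 m.

25.0 m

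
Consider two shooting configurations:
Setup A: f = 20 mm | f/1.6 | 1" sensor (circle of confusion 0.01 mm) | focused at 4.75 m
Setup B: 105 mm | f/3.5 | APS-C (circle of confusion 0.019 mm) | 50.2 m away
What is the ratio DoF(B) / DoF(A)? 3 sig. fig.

17.9

Setup A: H = 20²/(1.6×0.01) + 20 ≈ 25020.0 mm; DoF = Df − Dn = 5858.4 − 3994.3 ≈ 1864.1 mm.
Setup B: H = 105²/(3.5×0.019) + 105 ≈ 165894.5 mm; DoF = Df − Dn = 71936 − 38551 ≈ 33385 mm.
Ratio = 33385 / 1864.1 ≈ 17.9.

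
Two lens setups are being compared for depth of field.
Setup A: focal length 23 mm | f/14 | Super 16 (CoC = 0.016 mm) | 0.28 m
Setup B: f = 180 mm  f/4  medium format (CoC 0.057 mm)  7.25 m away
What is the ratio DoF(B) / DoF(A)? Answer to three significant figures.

11.7

Setup A: H = 23²/(14×0.016) + 23 ≈ 2384.6 mm; DoF = Df − Dn = 314.192 − 252.520 ≈ 61.672 mm.
Setup B: H = 180²/(4×0.057) + 180 ≈ 142285.3 mm; DoF = Df − Dn = 7629.59 − 6906.39 ≈ 723.20 mm.
Ratio = 723.20 / 61.672 ≈ 11.7.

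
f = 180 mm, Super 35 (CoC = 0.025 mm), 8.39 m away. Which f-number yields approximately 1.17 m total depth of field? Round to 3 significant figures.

Write h = H − f = f²/(N·c). The thin-lens limits are Dn = s·h/(h + (s−f)) and Df = s·h/(h − (s−f)), so DoF = Df − Dn = 2·s·(s−f)·h / (h² − (s−f)²).
That is a quadratic in h: DoF·h² − 2·s·(s−f)·h − DoF·(s−f)² = 0 ⇒ h = (s−f)·(s + √(s² + DoF²)) / DoF = 8210 × (8390 + √(8390² + 1170²)) / 1170 = 8210 × (8390 + 8471.19) / 1170 ≈ 118317 mm.
Then N = f²/(c·h) = 180² / (0.025 × 118317) = 32400 / 2957.9 ≈ 11.

f/11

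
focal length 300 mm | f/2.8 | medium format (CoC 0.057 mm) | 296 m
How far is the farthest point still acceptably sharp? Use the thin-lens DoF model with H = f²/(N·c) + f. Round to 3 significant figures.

Hyperfocal distance H = f²/(N·c) + f = 300²/(2.8 × 0.057) + 300 = 90000/0.1596 + 300 ≈ 564209.8 mm ≈ 564.2 m.
Far limit Df = s·(H − f)/(H − s) = 296000 × (564209.8 − 300) / (564209.8 − 296000) = 296000 × 563909.8 / 268209.8 ≈ 622339 mm ≈ 622 m.

622 m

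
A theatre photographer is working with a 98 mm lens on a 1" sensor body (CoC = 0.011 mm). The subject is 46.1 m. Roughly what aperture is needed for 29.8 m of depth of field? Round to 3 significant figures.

f/5.60

Write h = H − f = f²/(N·c). The thin-lens limits are Dn = s·h/(h + (s−f)) and Df = s·h/(h − (s−f)), so DoF = Df − Dn = 2·s·(s−f)·h / (h² − (s−f)²).
That is a quadratic in h: DoF·h² − 2·s·(s−f)·h − DoF·(s−f)² = 0 ⇒ h = (s−f)·(s + √(s² + DoF²)) / DoF = 46002 × (46100 + √(46100² + 29800²)) / 29800 = 46002 × (46100 + 54893.1) / 29800 ≈ 155902 mm.
Then N = f²/(c·h) = 98² / (0.011 × 155902) = 9604 / 1714.9 ≈ 5.60.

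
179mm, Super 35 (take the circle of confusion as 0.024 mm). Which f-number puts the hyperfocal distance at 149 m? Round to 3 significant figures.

Rearrange H = f²/(N·c) + f for N: N = f² / ((H − f)·c).
N = 179² / ((149000 − 179) × 0.024) = 32041 / 3572 ≈ 8.97.

f/8.97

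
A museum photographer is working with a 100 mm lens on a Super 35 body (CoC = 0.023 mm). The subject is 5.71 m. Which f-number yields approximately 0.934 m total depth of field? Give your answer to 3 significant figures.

f/6.30

Write h = H − f = f²/(N·c). The thin-lens limits are Dn = s·h/(h + (s−f)) and Df = s·h/(h − (s−f)), so DoF = Df − Dn = 2·s·(s−f)·h / (h² − (s−f)²).
That is a quadratic in h: DoF·h² − 2·s·(s−f)·h − DoF·(s−f)² = 0 ⇒ h = (s−f)·(s + √(s² + DoF²)) / DoF = 5610 × (5710 + √(5710² + 934²)) / 934 = 5610 × (5710 + 5785.88) / 934 ≈ 69049 mm.
Then N = f²/(c·h) = 100² / (0.023 × 69049) = 10000 / 1588.1 ≈ 6.30.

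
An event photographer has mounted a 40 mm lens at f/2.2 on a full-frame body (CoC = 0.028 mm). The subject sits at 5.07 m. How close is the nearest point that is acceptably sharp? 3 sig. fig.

4.25 m

Hyperfocal distance H = f²/(N·c) + f = 40²/(2.2 × 0.028) + 40 = 1600/0.0616 + 40 ≈ 26014.0 mm ≈ 26.01 m.
Near limit Dn = s·(H − f)/(H + s − 2f) = 5070 × (26014.0 − 40) / (26014.0 + 5070 − 2 × 40) = 5070 × 25974.0 / 31004.0 ≈ 4247.5 mm ≈ 4.25 m.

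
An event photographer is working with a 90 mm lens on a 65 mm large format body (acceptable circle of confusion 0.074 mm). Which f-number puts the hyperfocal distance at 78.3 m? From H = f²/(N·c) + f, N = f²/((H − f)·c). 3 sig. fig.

f/1.40

Rearrange H = f²/(N·c) + f for N: N = f² / ((H − f)·c).
N = 90² / ((78300 − 90) × 0.074) = 8100 / 5788 ≈ 1.40.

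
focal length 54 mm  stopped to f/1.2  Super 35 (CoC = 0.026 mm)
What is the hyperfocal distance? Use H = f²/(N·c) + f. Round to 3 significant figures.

Hyperfocal distance H = f²/(N·c) + f = 54²/(1.2 × 0.026) + 54 = 2916/0.0312 + 54 ≈ 93515.5 mm ≈ 93.5 m.

93.5 m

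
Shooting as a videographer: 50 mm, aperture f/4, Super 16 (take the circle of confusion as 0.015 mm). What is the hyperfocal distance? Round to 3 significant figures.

Hyperfocal distance H = f²/(N·c) + f = 50²/(4 × 0.015) + 50 = 2500/0.06 + 50 ≈ 41716.7 mm ≈ 41.7 m.

41.7 m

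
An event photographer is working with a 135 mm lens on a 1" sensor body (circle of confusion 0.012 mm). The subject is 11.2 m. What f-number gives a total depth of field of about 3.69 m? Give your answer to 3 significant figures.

Write h = H − f = f²/(N·c). The thin-lens limits are Dn = s·h/(h + (s−f)) and Df = s·h/(h − (s−f)), so DoF = Df − Dn = 2·s·(s−f)·h / (h² − (s−f)²).
That is a quadratic in h: DoF·h² − 2·s·(s−f)·h − DoF·(s−f)² = 0 ⇒ h = (s−f)·(s + √(s² + DoF²)) / DoF = 11065 × (11200 + √(11200² + 3690²)) / 3690 = 11065 × (11200 + 11792.2) / 3690 ≈ 68945 mm.
Then N = f²/(c·h) = 135² / (0.012 × 68945) = 18225 / 827.35 ≈ 22.

f/22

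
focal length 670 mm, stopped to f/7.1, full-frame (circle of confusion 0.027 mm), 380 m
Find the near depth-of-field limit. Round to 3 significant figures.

327 m

Hyperfocal distance H = f²/(N·c) + f = 670²/(7.1 × 0.027) + 670 = 448900/0.1917 + 670 ≈ 2342349.7 mm ≈ 2342 m.
Near limit Dn = s·(H − f)/(H + s − 2f) = 380000 × (2342349.7 − 670) / (2342349.7 + 380000 − 2 × 670) = 380000 × 2341679.7 / 2721009.7 ≈ 327025 mm ≈ 327 m.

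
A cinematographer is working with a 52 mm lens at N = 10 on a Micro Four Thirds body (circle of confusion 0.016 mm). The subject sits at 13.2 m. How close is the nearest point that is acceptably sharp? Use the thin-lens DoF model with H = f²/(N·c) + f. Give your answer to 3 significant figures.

7.42 m

Hyperfocal distance H = f²/(N·c) + f = 52²/(10 × 0.016) + 52 = 2704/0.16 + 52 ≈ 16952.0 mm ≈ 16.95 m.
Near limit Dn = s·(H − f)/(H + s − 2f) = 13200 × (16952.0 − 52) / (16952.0 + 13200 − 2 × 52) = 13200 × 16900.0 / 30048.0 ≈ 7424.1 mm ≈ 7.42 m.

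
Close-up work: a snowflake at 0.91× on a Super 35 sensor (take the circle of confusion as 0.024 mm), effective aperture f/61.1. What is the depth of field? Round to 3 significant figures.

At magnification m, DoF ≈ 2·N_eff·c/m² = 2 × 61.1 × 0.024 / 0.91² = 2.933 / 0.8281 ≈ 3.54 mm.

3.54 mm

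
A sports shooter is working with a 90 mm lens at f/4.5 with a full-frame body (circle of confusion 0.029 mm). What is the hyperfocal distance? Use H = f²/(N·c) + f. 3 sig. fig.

62.2 m

Hyperfocal distance H = f²/(N·c) + f = 90²/(4.5 × 0.029) + 90 = 8100/0.1305 + 90 ≈ 62159.0 mm ≈ 62.2 m.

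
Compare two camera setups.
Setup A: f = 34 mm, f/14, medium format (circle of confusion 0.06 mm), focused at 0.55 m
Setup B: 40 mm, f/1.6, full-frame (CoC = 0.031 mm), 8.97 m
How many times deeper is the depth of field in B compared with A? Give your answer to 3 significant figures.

Setup A: H = 34²/(14×0.06) + 34 ≈ 1410.2 mm; DoF = Df − Dn = 879.93 − 400.02 ≈ 479.91 mm.
Setup B: H = 40²/(1.6×0.031) + 40 ≈ 32298.1 mm; DoF = Df − Dn = 12403.7 − 7025.2 ≈ 5378.5 mm.
Ratio = 5378.5 / 479.91 ≈ 11.2.

11.2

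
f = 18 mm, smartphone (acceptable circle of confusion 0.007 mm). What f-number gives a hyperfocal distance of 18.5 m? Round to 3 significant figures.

f/2.50

Rearrange H = f²/(N·c) + f for N: N = f² / ((H − f)·c).
N = 18² / ((18500 − 18) × 0.007) = 324 / 129.4 ≈ 2.50.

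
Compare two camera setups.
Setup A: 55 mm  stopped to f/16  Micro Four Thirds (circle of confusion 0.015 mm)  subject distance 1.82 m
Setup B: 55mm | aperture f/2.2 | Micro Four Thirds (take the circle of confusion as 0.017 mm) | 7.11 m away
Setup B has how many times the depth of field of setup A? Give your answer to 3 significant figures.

2.40

Setup A: H = 55²/(16×0.015) + 55 ≈ 12659.2 mm; DoF = Df − Dn = 2116.36 − 1596.44 ≈ 519.92 mm.
Setup B: H = 55²/(2.2×0.017) + 55 ≈ 80937.4 mm; DoF = Df − Dn = 7789.4 − 6539.6 ≈ 1249.8 mm.
Ratio = 1249.8 / 519.92 ≈ 2.40.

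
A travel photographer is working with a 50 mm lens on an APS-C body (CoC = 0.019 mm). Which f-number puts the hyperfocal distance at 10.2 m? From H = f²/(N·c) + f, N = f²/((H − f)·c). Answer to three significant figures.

Rearrange H = f²/(N·c) + f for N: N = f² / ((H − f)·c).
N = 50² / ((10200 − 50) × 0.019) = 2500 / 192.8 ≈ 13.

f/13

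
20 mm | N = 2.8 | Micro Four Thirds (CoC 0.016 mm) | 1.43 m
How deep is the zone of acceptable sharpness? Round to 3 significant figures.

463 mm

Hyperfocal distance H = f²/(N·c) + f = 20²/(2.8 × 0.016) + 20 = 400/0.0448 + 20 ≈ 8948.6 mm ≈ 8.949 m.
Near limit Dn = s·(H − f)/(H + s − 2f) = 1430 × (8948.6 − 20) / (8948.6 + 1430 − 2 × 20) = 1430 × 8928.6 / 10338.6 ≈ 1234.97 mm.
Far limit Df = s·(H − f)/(H − s) = 1430 × (8948.6 − 20) / (8948.6 − 1430) = 1430 × 8928.6 / 7518.6 ≈ 1698.18 mm.
Depth of field = Df − Dn = 1698.18 − 1234.97 ≈ 463.21 mm.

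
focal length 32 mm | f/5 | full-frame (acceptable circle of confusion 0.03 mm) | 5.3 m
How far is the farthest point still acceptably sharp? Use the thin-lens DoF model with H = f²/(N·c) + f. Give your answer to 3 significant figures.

Hyperfocal distance H = f²/(N·c) + f = 32²/(5 × 0.03) + 32 = 1024/0.15 + 32 ≈ 6858.7 mm ≈ 6.859 m.
Far limit Df = s·(H − f)/(H − s) = 5300 × (6858.7 − 32) / (6858.7 − 5300) = 5300 × 6826.7 / 1558.7 ≈ 23213 mm ≈ 23.2 m.

23.2 m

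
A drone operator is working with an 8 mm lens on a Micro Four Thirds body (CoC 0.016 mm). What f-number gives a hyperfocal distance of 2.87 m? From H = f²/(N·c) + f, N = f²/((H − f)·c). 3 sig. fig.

Rearrange H = f²/(N·c) + f for N: N = f² / ((H − f)·c).
N = 8² / ((2870 − 8) × 0.016) = 64 / 45.79 ≈ 1.40.

f/1.40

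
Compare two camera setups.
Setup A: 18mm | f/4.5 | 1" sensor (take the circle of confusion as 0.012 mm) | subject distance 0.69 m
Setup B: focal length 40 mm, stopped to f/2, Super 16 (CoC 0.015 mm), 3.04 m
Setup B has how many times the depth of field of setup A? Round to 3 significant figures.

2.19

Setup A: H = 18²/(4.5×0.012) + 18 ≈ 6018.0 mm; DoF = Df − Dn = 777.03 − 620.50 ≈ 156.53 mm.
Setup B: H = 40²/(2×0.015) + 40 ≈ 53373.3 mm; DoF = Df − Dn = 3221.19 − 2878.11 ≈ 343.08 mm.
Ratio = 343.08 / 156.53 ≈ 2.19.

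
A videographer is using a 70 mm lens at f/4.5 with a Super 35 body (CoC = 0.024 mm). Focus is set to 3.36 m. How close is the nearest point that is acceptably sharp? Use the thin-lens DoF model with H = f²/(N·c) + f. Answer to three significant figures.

Hyperfocal distance H = f²/(N·c) + f = 70²/(4.5 × 0.024) + 70 = 4900/0.108 + 70 ≈ 45440.4 mm ≈ 45.44 m.
Near limit Dn = s·(H − f)/(H + s − 2f) = 3360 × (45440.4 − 70) / (45440.4 + 3360 − 2 × 70) = 3360 × 45370.4 / 48660.4 ≈ 3132.8 mm ≈ 3.13 m.

3.13 m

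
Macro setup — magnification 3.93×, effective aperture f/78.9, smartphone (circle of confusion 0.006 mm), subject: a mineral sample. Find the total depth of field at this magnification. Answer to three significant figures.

At magnification m, DoF ≈ 2·N_eff·c/m² = 2 × 78.9 × 0.006 / 3.93² = 0.9468 / 15.44 ≈ 0.0613 mm.

0.0613 mm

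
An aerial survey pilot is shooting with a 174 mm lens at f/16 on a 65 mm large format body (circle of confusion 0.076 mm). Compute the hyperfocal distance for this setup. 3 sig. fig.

Hyperfocal distance H = f²/(N·c) + f = 174²/(16 × 0.076) + 174 = 30276/1.216 + 174 ≈ 25072.0 mm ≈ 25.1 m.

25.1 m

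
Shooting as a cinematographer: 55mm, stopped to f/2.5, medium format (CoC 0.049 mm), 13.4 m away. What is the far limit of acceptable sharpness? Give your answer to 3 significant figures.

29.2 m

Hyperfocal distance H = f²/(N·c) + f = 55²/(2.5 × 0.049) + 55 = 3025/0.1225 + 55 ≈ 24748.9 mm ≈ 24.75 m.
Far limit Df = s·(H − f)/(H − s) = 13400 × (24748.9 − 55) / (24748.9 − 13400) = 13400 × 24693.9 / 11348.9 ≈ 29157 mm ≈ 29.2 m.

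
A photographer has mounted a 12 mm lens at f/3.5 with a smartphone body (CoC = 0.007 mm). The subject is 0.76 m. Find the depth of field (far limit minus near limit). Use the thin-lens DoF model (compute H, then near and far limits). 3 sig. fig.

197 mm

Hyperfocal distance H = f²/(N·c) + f = 12²/(3.5 × 0.007) + 12 = 144/0.0245 + 12 ≈ 5889.6 mm ≈ 5.890 m.
Near limit Dn = s·(H − f)/(H + s − 2f) = 760 × (5889.6 − 12) / (5889.6 + 760 − 2 × 12) = 760 × 5877.6 / 6625.6 ≈ 674.20 mm.
Far limit Df = s·(H − f)/(H − s) = 760 × (5889.6 − 12) / (5889.6 − 760) = 760 × 5877.6 / 5129.6 ≈ 870.82 mm.
Depth of field = Df − Dn = 870.82 − 674.20 ≈ 196.62 mm.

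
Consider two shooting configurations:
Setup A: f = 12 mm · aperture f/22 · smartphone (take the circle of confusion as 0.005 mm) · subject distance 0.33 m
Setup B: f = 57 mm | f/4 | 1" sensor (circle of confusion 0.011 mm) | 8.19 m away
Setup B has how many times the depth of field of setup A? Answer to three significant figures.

10.7

Setup A: H = 12²/(22×0.005) + 12 ≈ 1321.1 mm; DoF = Df − Dn = 435.88 − 265.50 ≈ 170.38 mm.
Setup B: H = 57²/(4×0.011) + 57 ≈ 73897.9 mm; DoF = Df − Dn = 9203.7 − 7377.4 ≈ 1826.3 mm.
Ratio = 1826.3 / 170.38 ≈ 10.7.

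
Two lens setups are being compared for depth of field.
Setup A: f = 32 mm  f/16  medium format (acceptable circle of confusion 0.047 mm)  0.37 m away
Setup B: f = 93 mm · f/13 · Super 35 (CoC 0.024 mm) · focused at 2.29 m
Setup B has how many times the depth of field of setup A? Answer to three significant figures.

Setup A: H = 32²/(16×0.047) + 32 ≈ 1393.7 mm; DoF = Df − Dn = 492.16 − 296.42 ≈ 195.74 mm.
Setup B: H = 93²/(13×0.024) + 93 ≈ 27814.2 mm; DoF = Df − Dn = 2487.11 − 2121.84 ≈ 365.27 mm.
Ratio = 365.27 / 195.74 ≈ 1.87.

1.87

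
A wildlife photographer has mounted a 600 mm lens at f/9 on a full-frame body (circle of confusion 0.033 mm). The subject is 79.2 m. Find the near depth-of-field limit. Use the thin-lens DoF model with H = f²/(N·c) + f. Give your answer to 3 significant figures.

74.4 m

Hyperfocal distance H = f²/(N·c) + f = 600²/(9 × 0.033) + 600 = 360000/0.297 + 600 ≈ 1212721.2 mm ≈ 1213 m.
Near limit Dn = s·(H − f)/(H + s − 2f) = 79200 × (1212721.2 − 600) / (1212721.2 + 79200 − 2 × 600) = 79200 × 1212121.2 / 1290721.2 ≈ 74377 mm ≈ 74.4 m.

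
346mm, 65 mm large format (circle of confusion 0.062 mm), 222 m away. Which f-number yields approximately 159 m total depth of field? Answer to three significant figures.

Write h = H − f = f²/(N·c). The thin-lens limits are Dn = s·h/(h + (s−f)) and Df = s·h/(h − (s−f)), so DoF = Df − Dn = 2·s·(s−f)·h / (h² − (s−f)²).
That is a quadratic in h: DoF·h² − 2·s·(s−f)·h − DoF·(s−f)² = 0 ⇒ h = (s−f)·(s + √(s² + DoF²)) / DoF = 221654 × (222000 + √(222000² + 159000²)) / 159000 = 221654 × (222000 + 273066) / 159000 ≈ 690147 mm.
Then N = f²/(c·h) = 346² / (0.062 × 690147) = 119716 / 42789 ≈ 2.80.

f/2.80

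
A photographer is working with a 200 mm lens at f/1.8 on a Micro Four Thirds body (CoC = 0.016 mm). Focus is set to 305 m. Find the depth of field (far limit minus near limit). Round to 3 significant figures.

141 m

Hyperfocal distance H = f²/(N·c) + f = 200²/(1.8 × 0.016) + 200 = 40000/0.0288 + 200 ≈ 1389088.9 mm ≈ 1389 m.
Near limit Dn = s·(H − f)/(H + s − 2f) = 305000 × (1389088.9 − 200) / (1389088.9 + 305000 − 2 × 200) = 305000 × 1388888.9 / 1693688.9 ≈ 250112 mm.
Far limit Df = s·(H − f)/(H − s) = 305000 × (1389088.9 − 200) / (1389088.9 − 305000) = 305000 × 1388888.9 / 1084088.9 ≈ 390753 mm.
Depth of field = Df − Dn = 390753 − 250112 ≈ 140641 mm ≈ 141 m.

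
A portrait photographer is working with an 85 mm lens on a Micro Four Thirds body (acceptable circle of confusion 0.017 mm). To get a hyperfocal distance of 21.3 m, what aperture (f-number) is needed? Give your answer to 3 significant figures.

Rearrange H = f²/(N·c) + f for N: N = f² / ((H − f)·c).
N = 85² / ((21300 − 85) × 0.017) = 7225 / 360.7 ≈ 20.

f/20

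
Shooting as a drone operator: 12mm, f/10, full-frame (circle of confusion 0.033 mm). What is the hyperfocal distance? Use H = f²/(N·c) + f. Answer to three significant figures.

Hyperfocal distance H = f²/(N·c) + f = 12²/(10 × 0.033) + 12 = 144/0.33 + 12 ≈ 448.4 mm ≈ 0.448 m.

448 mm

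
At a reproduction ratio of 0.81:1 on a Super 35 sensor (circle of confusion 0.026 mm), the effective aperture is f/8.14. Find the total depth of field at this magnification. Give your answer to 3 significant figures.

At magnification m, DoF ≈ 2·N_eff·c/m² = 2 × 8.14 × 0.026 / 0.81² = 0.4233 / 0.6561 ≈ 0.645 mm.

0.645 mm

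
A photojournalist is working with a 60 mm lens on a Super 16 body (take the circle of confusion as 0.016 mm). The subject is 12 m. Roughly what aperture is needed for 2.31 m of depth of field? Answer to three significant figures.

Write h = H − f = f²/(N·c). The thin-lens limits are Dn = s·h/(h + (s−f)) and Df = s·h/(h − (s−f)), so DoF = Df − Dn = 2·s·(s−f)·h / (h² − (s−f)²).
That is a quadratic in h: DoF·h² − 2·s·(s−f)·h − DoF·(s−f)² = 0 ⇒ h = (s−f)·(s + √(s² + DoF²)) / DoF = 11940 × (12000 + √(12000² + 2310²)) / 2310 = 11940 × (12000 + 12220.3) / 2310 ≈ 125191 mm.
Then N = f²/(c·h) = 60² / (0.016 × 125191) = 3600 / 2003.1 ≈ 1.80.

f/1.80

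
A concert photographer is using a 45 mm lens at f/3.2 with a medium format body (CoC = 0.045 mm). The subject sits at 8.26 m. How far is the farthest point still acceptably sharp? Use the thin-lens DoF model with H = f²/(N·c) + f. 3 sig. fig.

19.9 m

Hyperfocal distance H = f²/(N·c) + f = 45²/(3.2 × 0.045) + 45 = 2025/0.144 + 45 ≈ 14107.5 mm ≈ 14.11 m.
Far limit Df = s·(H − f)/(H − s) = 8260 × (14107.5 − 45) / (14107.5 − 8260) = 8260 × 14062.5 / 5847.5 ≈ 19864 mm ≈ 19.9 m.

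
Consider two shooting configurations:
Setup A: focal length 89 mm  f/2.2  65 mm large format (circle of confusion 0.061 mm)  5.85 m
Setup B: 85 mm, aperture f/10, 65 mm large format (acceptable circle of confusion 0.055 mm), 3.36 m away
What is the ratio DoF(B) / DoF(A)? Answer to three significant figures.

Setup A: H = 89²/(2.2×0.061) + 89 ≈ 59112.8 mm; DoF = Df − Dn = 6482.7 − 5329.8 ≈ 1152.9 mm.
Setup B: H = 85²/(10×0.055) + 85 ≈ 13221.4 mm; DoF = Df − Dn = 4475.9 − 2689.5 ≈ 1786.4 mm.
Ratio = 1786.4 / 1152.9 ≈ 1.55.

1.55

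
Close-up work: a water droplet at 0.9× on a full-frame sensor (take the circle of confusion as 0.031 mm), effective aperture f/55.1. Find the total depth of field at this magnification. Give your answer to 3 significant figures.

At magnification m, DoF ≈ 2·N_eff·c/m² = 2 × 55.1 × 0.031 / 0.9² = 3.416 / 0.81 ≈ 4.22 mm.

4.22 mm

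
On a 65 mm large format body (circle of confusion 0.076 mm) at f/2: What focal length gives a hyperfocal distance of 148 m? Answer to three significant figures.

150 mm

From H = f²/(N·c) + f, with f ≪ H: f ≈ √(H·N·c) = √(148000 × 2 × 0.076) = √22496 ≈ 150.0 mm.
The +f correction barely moves this — solving exactly, f² + N·c·f − N·c·H = 0 ⇒ f = (−N·c + √((N·c)² + 4·N·c·H))/2 = (−0.152 + √89984)/2 ≈ 149.91 mm, so f ≈ 150 mm.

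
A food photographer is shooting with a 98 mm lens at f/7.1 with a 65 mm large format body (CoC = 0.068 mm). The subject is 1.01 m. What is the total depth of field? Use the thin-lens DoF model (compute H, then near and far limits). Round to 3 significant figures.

Hyperfocal distance H = f²/(N·c) + f = 98²/(7.1 × 0.068) + 98 = 9604/0.4828 + 98 ≈ 19990.3 mm ≈ 19.99 m.
Near limit Dn = s·(H − f)/(H + s − 2f) = 1010 × (19990.3 − 98) / (19990.3 + 1010 − 2 × 98) = 1010 × 19892.3 / 20804.3 ≈ 965.725 mm.
Far limit Df = s·(H − f)/(H − s) = 1010 × (19990.3 − 98) / (19990.3 − 1010) = 1010 × 19892.3 / 18980.3 ≈ 1058.530 mm.
Depth of field = Df − Dn = 1058.530 − 965.725 ≈ 92.805 mm.

92.8 mm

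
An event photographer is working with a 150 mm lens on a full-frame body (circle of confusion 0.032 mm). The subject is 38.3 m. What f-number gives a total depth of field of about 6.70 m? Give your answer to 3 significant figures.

f/1.60

Write h = H − f = f²/(N·c). The thin-lens limits are Dn = s·h/(h + (s−f)) and Df = s·h/(h − (s−f)), so DoF = Df − Dn = 2·s·(s−f)·h / (h² − (s−f)²).
That is a quadratic in h: DoF·h² − 2·s·(s−f)·h − DoF·(s−f)² = 0 ⇒ h = (s−f)·(s + √(s² + DoF²)) / DoF = 38150 × (38300 + √(38300² + 6700²)) / 6700 = 38150 × (38300 + 38881.6) / 6700 ≈ 439474 mm.
Then N = f²/(c·h) = 150² / (0.032 × 439474) = 22500 / 14063 ≈ 1.60.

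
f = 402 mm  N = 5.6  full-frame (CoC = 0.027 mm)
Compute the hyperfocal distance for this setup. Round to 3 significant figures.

Hyperfocal distance H = f²/(N·c) + f = 402²/(5.6 × 0.027) + 402 = 161604/0.1512 + 402 ≈ 1069211.5 mm ≈ 1070 m.

1070 m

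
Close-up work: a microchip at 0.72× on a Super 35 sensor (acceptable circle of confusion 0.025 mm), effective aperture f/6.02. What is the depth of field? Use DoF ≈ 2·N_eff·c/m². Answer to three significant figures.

0.581 mm

At magnification m, DoF ≈ 2·N_eff·c/m² = 2 × 6.02 × 0.025 / 0.72² = 0.301 / 0.5184 ≈ 0.581 mm.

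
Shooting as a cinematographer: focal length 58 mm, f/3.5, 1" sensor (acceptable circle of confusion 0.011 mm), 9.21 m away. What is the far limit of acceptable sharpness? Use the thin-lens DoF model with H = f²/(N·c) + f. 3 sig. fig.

10.3 m

Hyperfocal distance H = f²/(N·c) + f = 58²/(3.5 × 0.011) + 58 = 3364/0.0385 + 58 ≈ 87434.6 mm ≈ 87.43 m.
Far limit Df = s·(H − f)/(H − s) = 9210 × (87434.6 − 58) / (87434.6 − 9210) = 9210 × 87376.6 / 78224.6 ≈ 10288 mm ≈ 10.3 m.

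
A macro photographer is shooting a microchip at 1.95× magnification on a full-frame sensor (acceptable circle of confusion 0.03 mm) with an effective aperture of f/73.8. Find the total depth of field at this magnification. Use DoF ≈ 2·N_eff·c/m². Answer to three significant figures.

1.16 mm

At magnification m, DoF ≈ 2·N_eff·c/m² = 2 × 73.8 × 0.03 / 1.95² = 4.428 / 3.802 ≈ 1.16 mm.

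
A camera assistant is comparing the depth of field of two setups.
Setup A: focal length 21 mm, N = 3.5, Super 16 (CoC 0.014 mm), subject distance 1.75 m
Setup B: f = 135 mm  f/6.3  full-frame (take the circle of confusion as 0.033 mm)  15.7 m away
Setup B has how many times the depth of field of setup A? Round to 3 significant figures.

Setup A: H = 21²/(3.5×0.014) + 21 ≈ 9021.0 mm; DoF = Df − Dn = 2166.14 − 1467.98 ≈ 698.16 mm.
Setup B: H = 135²/(6.3×0.033) + 135 ≈ 87797.3 mm; DoF = Df − Dn = 19089.5 − 13332.7 ≈ 5756.8 mm.
Ratio = 5756.8 / 698.16 ≈ 8.25.

8.25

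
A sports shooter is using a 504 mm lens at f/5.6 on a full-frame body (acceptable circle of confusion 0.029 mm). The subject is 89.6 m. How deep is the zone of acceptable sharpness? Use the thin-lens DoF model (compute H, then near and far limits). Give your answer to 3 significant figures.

10.2 m

Hyperfocal distance H = f²/(N·c) + f = 504²/(5.6 × 0.029) + 504 = 254016/0.1624 + 504 ≈ 1564641.9 mm ≈ 1565 m.
Near limit Dn = s·(H − f)/(H + s − 2f) = 89600 × (1564641.9 − 504) / (1564641.9 + 89600 − 2 × 504) = 89600 × 1564137.9 / 1653233.9 ≈ 84771 mm.
Far limit Df = s·(H − f)/(H − s) = 89600 × (1564641.9 − 504) / (1564641.9 − 89600) = 89600 × 1564137.9 / 1475041.9 ≈ 95012 mm.
Depth of field = Df − Dn = 95012 − 84771 ≈ 10241 mm ≈ 10.2 m.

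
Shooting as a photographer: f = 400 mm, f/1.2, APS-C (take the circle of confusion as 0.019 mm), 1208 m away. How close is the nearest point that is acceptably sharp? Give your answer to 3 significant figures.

1030 m

Hyperfocal distance H = f²/(N·c) + f = 400²/(1.2 × 0.019) + 400 = 160000/0.0228 + 400 ≈ 7017943.9 mm ≈ 7018 m.
Near limit Dn = s·(H − f)/(H + s − 2f) = 1208000 × (7017943.9 − 400) / (7017943.9 + 1208000 − 2 × 400) = 1208000 × 7017543.9 / 8225143.9 ≈ 1030644 mm ≈ 1030 m.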